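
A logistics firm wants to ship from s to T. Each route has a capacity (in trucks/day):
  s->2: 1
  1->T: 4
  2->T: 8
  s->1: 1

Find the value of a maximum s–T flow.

Augment s->1->T: bottleneck 1. Total 1.
Augment s->2->T: bottleneck 1. Total 2.
No augmenting path remains in the residual graph.

2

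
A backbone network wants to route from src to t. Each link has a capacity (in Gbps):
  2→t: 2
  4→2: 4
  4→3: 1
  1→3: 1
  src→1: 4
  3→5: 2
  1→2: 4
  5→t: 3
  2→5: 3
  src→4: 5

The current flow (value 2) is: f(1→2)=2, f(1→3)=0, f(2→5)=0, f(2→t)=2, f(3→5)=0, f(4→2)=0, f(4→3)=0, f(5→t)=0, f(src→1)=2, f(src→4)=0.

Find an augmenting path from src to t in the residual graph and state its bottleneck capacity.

Residual along src→1→2→5→t: src→1: 2, 1→2: 2, 2→5: 3, 5→t: 3.
Bottleneck = min = 2.

src→1→2→5→t, bottleneck 2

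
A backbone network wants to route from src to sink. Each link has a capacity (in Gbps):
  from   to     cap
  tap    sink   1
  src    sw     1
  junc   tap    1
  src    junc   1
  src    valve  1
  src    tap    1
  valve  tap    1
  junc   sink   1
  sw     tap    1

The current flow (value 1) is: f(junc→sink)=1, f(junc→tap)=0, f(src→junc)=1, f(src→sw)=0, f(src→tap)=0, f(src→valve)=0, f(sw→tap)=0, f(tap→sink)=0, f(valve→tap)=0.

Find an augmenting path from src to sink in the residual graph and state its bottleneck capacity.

Residual along src→tap→sink: src→tap: 1, tap→sink: 1.
Bottleneck = min = 1.

src→tap→sink, bottleneck 1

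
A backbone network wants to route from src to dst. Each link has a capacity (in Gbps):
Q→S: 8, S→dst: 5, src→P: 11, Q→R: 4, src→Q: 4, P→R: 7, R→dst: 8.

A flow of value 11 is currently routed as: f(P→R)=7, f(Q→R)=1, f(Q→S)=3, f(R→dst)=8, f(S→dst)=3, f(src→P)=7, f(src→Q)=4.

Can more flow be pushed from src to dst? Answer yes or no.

Residual reachable from src: {P, src}; dst is not reachable.
Saturated cut: src→Q, P→R with total capacity 11 = current flow value. Flow is maximum.

No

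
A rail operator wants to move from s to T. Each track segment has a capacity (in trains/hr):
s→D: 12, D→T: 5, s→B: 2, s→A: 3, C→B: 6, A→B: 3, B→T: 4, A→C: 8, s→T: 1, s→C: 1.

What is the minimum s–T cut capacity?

10

Max flow = 10 (via 4 augmenting paths).
In the residual at optimum, the set reachable from s is {A, B, C, D, s}.
Cut edges: s→T (cap 1), D→T (cap 5), B→T (cap 4). Sum = 10.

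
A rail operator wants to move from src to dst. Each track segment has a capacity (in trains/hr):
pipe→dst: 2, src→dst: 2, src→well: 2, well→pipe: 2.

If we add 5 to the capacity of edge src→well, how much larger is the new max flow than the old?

0

Original max flow = 4.
Even with extra capacity on src→well, another cut of capacity 4 remains binding.
New max flow = 4. Increase = 0.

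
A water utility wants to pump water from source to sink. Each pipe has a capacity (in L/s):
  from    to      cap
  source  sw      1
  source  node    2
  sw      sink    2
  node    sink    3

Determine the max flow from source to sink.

Augment source->node->sink: bottleneck 2. Total 2.
Augment source->sw->sink: bottleneck 1. Total 3.
No augmenting path remains in the residual graph.

3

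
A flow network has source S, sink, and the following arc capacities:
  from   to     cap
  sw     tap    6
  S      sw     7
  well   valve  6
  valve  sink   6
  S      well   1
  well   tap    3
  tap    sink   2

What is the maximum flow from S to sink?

Augment S->sw->tap->sink: bottleneck 2. Total 2.
Augment S->well->valve->sink: bottleneck 1. Total 3.
No augmenting path remains in the residual graph.

3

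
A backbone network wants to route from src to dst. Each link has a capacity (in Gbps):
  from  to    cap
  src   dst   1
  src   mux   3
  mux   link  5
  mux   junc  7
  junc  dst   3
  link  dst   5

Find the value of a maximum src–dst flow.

Augment src->dst: bottleneck 1. Total 1.
Augment src->mux->link->dst: bottleneck 3. Total 4.
No augmenting path remains in the residual graph.

4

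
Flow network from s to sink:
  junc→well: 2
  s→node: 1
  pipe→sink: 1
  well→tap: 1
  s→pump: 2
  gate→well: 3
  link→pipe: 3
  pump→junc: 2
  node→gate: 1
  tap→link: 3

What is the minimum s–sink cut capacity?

Max flow = 1 (via 1 augmenting path).
In the residual at optimum, the set reachable from s is {gate, junc, node, pump, s, well}.
Cut edges: well→tap (cap 1). Sum = 1.

1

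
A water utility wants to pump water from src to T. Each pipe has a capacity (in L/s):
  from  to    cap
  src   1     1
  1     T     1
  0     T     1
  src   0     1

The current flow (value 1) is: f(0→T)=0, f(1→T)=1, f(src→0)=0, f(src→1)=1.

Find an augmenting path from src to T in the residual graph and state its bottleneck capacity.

Residual along src→0→T: src→0: 1, 0→T: 1.
Bottleneck = min = 1.

src→0→T, bottleneck 1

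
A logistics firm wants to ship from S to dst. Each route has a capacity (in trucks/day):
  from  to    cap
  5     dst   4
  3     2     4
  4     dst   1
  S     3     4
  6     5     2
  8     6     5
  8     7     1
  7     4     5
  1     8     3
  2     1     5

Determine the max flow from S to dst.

3

Augment S→3→2→1→8→7→4→dst: bottleneck 1. Total 1.
Augment S→3→2→1→8→6→5→dst: bottleneck 2. Total 3.
No augmenting path remains in the residual graph.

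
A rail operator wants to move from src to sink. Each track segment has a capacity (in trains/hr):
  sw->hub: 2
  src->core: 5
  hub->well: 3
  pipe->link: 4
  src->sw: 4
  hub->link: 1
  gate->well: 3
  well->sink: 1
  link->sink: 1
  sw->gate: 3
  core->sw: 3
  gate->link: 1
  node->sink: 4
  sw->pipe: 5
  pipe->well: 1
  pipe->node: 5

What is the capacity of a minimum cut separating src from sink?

Max flow = 6 (via 4 augmenting paths).
In the residual at optimum, the set reachable from src is {core, gate, hub, link, node, pipe, src, sw, well}.
Cut edges: link->sink (cap 1), node->sink (cap 4), well->sink (cap 1). Sum = 6.

6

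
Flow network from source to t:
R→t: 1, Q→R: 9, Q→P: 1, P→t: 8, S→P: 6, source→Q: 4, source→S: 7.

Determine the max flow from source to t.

8

Augment source→S→P→t: bottleneck 6. Total 6.
Augment source→Q→P→t: bottleneck 1. Total 7.
Augment source→Q→R→t: bottleneck 1. Total 8.
No augmenting path remains in the residual graph.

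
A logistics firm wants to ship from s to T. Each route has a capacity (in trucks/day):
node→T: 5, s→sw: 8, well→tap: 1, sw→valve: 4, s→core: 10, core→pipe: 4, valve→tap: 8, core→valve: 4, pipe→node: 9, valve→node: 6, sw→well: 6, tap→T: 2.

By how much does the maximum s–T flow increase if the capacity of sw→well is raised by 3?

Original max flow = 7.
Edge sw→well does not cross the min cut (source side {core, node, pipe, s, sw, tap, valve, well}), so extra capacity there cannot help.
New max flow = 7. Increase = 0.

0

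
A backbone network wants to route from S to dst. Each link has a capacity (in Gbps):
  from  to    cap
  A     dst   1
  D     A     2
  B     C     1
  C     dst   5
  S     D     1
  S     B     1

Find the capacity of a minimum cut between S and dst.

Max flow = 2 (via 2 augmenting paths).
In the residual at optimum, the set reachable from S is {S}.
Cut edges: S->B (cap 1), S->D (cap 1). Sum = 2.

2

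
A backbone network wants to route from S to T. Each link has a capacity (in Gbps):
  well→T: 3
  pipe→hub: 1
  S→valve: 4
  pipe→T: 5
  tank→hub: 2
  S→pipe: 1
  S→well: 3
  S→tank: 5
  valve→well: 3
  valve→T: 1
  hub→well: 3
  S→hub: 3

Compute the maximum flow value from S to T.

Augment S→valve→T: bottleneck 1. Total 1.
Augment S→pipe→T: bottleneck 1. Total 2.
Augment S→well→T: bottleneck 3. Total 5.
No augmenting path remains in the residual graph.

5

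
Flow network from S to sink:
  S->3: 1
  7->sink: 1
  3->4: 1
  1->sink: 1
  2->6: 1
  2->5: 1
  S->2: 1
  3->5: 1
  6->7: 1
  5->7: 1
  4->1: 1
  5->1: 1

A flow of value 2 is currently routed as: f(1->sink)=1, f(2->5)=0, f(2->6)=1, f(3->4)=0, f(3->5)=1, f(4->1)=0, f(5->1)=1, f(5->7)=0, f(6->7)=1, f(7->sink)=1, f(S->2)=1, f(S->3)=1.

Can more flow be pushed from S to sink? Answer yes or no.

No

Residual reachable from S: {S}; sink is not reachable.
Saturated cut: S->2, S->3 with total capacity 2 = current flow value. Flow is maximum.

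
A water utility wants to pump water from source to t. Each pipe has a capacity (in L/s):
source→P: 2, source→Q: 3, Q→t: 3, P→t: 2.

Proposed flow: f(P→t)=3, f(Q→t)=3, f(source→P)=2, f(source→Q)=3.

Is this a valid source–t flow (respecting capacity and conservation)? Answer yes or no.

Capacity violated on P→t: flow 3 > capacity 2.

No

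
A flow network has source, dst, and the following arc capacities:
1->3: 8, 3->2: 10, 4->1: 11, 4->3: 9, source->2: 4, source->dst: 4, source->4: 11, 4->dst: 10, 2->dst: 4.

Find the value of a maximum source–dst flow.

Augment source->dst: bottleneck 4. Total 4.
Augment source->4->dst: bottleneck 10. Total 14.
Augment source->2->dst: bottleneck 4. Total 18.
No augmenting path remains in the residual graph.

18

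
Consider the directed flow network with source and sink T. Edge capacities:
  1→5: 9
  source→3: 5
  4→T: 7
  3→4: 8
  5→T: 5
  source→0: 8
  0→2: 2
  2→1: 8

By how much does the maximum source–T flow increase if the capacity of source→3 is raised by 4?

2

Original max flow = 7.
After raising cap(source→3), augmenting paths through that edge carry 2 more units.
New max flow = 9. Increase = 2.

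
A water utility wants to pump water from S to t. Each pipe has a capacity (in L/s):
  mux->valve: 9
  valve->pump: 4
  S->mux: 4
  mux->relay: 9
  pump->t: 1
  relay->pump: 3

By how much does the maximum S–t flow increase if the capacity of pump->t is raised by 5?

Original max flow = 1.
After raising cap(pump->t), augmenting paths through that edge carry 3 more units.
New max flow = 4. Increase = 3.

3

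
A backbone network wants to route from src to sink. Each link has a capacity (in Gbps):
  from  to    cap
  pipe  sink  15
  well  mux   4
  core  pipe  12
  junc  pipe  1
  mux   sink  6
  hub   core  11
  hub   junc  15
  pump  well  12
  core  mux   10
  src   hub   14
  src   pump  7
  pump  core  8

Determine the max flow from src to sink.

19

Augment src→hub→junc→pipe→sink: bottleneck 1. Total 1.
Augment src→hub→core→pipe→sink: bottleneck 11. Total 12.
Augment src→pump→core→pipe→sink: bottleneck 1. Total 13.
Augment src→pump→core→mux→sink: bottleneck 6. Total 19.
No augmenting path remains in the residual graph.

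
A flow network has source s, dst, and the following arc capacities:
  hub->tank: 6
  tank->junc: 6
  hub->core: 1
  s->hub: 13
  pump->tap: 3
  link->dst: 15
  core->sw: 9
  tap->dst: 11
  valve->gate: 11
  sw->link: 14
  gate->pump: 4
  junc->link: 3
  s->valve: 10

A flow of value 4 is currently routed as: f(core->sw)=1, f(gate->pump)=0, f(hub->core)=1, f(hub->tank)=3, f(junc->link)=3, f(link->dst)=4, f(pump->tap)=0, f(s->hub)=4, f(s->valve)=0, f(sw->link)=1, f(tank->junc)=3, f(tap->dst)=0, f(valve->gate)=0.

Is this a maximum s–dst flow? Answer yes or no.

Residual path s->valve->gate->pump->tap->dst has bottleneck 3 > 0.
Pushing 3 along it raises the flow to 7, so the given flow is not maximum.

No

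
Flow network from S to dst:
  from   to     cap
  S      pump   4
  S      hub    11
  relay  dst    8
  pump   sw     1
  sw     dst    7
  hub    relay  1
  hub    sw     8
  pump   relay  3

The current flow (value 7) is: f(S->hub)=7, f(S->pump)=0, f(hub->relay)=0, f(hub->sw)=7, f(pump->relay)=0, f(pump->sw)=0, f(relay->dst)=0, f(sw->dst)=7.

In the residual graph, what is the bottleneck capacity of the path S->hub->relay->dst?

Residual capacities along the path: S->hub: 4, hub->relay: 1, relay->dst: 8.
Minimum is 1.

1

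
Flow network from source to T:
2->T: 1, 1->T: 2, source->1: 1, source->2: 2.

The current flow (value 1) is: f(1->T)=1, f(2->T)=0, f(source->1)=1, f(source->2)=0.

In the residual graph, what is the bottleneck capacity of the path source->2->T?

1

Residual capacities along the path: source->2: 2, 2->T: 1.
Minimum is 1.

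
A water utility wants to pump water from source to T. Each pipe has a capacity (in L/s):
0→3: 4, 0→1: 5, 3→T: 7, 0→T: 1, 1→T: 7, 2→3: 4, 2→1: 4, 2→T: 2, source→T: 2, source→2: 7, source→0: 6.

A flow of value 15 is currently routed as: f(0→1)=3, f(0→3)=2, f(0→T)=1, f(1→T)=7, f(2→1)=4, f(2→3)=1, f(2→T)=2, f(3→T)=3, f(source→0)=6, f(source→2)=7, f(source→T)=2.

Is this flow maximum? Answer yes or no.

Yes

Residual reachable from source: {source}; T is not reachable.
Saturated cut: source→2, source→0, source→T with total capacity 15 = current flow value. Flow is maximum.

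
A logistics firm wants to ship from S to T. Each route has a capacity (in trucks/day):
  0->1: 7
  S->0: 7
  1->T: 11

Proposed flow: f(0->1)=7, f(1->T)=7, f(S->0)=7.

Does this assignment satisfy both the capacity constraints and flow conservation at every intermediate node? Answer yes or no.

Yes

Every edge has 0 ≤ f(e) ≤ cap(e).
At each intermediate node, inflow equals outflow.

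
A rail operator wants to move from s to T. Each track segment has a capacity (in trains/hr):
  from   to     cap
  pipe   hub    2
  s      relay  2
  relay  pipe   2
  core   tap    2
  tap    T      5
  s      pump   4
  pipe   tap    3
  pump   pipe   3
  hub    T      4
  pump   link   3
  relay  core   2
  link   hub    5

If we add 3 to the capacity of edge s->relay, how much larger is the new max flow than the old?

2

Original max flow = 6.
After raising cap(s->relay), augmenting paths through that edge carry 2 more units.
New max flow = 8. Increase = 2.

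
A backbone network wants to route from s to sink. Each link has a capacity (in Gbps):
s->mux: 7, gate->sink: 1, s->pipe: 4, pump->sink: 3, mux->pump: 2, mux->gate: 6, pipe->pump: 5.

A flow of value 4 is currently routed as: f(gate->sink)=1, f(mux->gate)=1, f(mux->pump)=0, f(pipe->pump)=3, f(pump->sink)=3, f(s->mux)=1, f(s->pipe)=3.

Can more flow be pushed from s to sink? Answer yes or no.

Residual reachable from s: {gate, mux, pipe, pump, s}; sink is not reachable.
Saturated cut: pump->sink, gate->sink with total capacity 4 = current flow value. Flow is maximum.

No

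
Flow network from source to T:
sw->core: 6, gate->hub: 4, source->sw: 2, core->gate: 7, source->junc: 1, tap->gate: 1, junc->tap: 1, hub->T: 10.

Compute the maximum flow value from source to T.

3

Augment source->sw->core->gate->hub->T: bottleneck 2. Total 2.
Augment source->junc->tap->gate->hub->T: bottleneck 1. Total 3.
No augmenting path remains in the residual graph.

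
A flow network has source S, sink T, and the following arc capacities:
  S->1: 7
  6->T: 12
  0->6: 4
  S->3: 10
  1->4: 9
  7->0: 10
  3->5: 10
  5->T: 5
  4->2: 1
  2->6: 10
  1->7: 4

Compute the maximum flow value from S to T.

10

Augment S->3->5->T: bottleneck 5. Total 5.
Augment S->1->4->2->6->T: bottleneck 1. Total 6.
Augment S->1->7->0->6->T: bottleneck 4. Total 10.
No augmenting path remains in the residual graph.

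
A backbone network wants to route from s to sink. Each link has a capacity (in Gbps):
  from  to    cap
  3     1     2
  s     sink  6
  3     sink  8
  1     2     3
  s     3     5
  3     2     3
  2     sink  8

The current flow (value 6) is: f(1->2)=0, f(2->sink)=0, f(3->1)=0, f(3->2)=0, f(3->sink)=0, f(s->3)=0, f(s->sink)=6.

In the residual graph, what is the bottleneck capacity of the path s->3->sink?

Residual capacities along the path: s->3: 5, 3->sink: 8.
Minimum is 5.

5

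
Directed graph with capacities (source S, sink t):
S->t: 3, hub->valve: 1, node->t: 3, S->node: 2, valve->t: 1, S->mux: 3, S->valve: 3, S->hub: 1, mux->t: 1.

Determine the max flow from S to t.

7

Augment S->t: bottleneck 3. Total 3.
Augment S->node->t: bottleneck 2. Total 5.
Augment S->mux->t: bottleneck 1. Total 6.
Augment S->valve->t: bottleneck 1. Total 7.
No augmenting path remains in the residual graph.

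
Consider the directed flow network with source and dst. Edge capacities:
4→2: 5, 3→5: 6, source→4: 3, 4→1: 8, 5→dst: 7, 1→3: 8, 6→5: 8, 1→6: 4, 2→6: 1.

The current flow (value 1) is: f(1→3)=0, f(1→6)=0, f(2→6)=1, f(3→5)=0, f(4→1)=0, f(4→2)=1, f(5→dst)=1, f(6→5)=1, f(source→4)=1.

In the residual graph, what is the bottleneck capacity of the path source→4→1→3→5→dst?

2

Residual capacities along the path: source→4: 2, 4→1: 8, 1→3: 8, 3→5: 6, 5→dst: 6.
Minimum is 2.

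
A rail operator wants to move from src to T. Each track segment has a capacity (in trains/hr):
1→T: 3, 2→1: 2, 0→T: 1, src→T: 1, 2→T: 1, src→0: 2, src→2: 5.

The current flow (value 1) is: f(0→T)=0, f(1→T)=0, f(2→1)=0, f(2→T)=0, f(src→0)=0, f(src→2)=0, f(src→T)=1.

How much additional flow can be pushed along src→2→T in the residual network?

Residual capacities along the path: src→2: 5, 2→T: 1.
Minimum is 1.

1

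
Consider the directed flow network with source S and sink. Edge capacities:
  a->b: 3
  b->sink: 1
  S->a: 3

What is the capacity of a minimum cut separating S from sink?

1

Max flow = 1 (via 1 augmenting path).
In the residual at optimum, the set reachable from S is {S, a, b}.
Cut edges: b->sink (cap 1). Sum = 1.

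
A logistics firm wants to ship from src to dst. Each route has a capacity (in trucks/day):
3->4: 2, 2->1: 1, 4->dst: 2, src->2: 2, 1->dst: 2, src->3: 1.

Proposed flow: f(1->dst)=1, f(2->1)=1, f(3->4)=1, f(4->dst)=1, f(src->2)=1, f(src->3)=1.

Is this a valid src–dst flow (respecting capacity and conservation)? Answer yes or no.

Every edge has 0 ≤ f(e) ≤ cap(e).
At each intermediate node, inflow equals outflow.

Yes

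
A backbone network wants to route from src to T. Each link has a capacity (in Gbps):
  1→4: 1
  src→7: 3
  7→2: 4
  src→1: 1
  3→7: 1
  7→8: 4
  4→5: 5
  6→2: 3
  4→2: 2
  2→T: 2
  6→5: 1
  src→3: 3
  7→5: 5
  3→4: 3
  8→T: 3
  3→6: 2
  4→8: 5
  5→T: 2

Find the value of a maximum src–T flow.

7

Augment src→7→2→T: bottleneck 2. Total 2.
Augment src→7→5→T: bottleneck 1. Total 3.
Augment src→3→4→8→T: bottleneck 3. Total 6.
Augment src→1→4→5→T: bottleneck 1. Total 7.
No augmenting path remains in the residual graph.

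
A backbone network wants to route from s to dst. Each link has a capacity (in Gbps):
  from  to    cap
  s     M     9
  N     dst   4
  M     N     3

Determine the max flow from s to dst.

Augment s→M→N→dst: bottleneck 3. Total 3.
No augmenting path remains in the residual graph.

3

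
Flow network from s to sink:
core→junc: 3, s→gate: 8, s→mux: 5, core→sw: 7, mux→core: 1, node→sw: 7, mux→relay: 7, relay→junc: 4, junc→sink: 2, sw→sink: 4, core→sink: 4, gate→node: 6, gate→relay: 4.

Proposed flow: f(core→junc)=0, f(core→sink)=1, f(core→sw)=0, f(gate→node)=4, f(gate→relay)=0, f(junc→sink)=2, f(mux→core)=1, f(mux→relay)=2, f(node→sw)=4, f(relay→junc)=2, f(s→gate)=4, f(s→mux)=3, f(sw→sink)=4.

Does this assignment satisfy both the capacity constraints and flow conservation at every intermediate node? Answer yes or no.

Yes

Every edge has 0 ≤ f(e) ≤ cap(e).
At each intermediate node, inflow equals outflow.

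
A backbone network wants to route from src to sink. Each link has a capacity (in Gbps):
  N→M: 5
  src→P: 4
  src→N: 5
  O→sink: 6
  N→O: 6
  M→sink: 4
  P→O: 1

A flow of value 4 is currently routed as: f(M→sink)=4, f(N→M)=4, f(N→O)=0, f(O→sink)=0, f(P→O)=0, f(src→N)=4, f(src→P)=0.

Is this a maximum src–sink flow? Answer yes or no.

Residual path src→N→O→sink has bottleneck 1 > 0.
Pushing 1 along it raises the flow to 5, so the given flow is not maximum.

No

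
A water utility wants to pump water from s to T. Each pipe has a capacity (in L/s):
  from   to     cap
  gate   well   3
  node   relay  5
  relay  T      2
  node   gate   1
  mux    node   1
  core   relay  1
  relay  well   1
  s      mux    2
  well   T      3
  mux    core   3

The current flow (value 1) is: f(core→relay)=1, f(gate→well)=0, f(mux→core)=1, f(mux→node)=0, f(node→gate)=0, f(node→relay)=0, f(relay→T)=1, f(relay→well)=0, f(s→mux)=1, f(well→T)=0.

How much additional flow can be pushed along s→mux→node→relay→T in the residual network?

Residual capacities along the path: s→mux: 1, mux→node: 1, node→relay: 5, relay→T: 1.
Minimum is 1.

1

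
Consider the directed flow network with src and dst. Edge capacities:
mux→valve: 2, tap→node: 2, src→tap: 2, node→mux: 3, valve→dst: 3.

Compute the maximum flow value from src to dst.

Augment src→tap→node→mux→valve→dst: bottleneck 2. Total 2.
No augmenting path remains in the residual graph.

2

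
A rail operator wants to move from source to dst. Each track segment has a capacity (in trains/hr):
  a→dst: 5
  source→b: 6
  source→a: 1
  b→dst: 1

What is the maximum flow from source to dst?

Augment source→a→dst: bottleneck 1. Total 1.
Augment source→b→dst: bottleneck 1. Total 2.
No augmenting path remains in the residual graph.

2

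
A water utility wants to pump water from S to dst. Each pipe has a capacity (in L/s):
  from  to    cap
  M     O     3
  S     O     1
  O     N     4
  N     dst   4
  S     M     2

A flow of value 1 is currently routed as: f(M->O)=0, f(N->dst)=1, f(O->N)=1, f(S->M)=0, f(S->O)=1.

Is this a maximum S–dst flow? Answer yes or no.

Residual path S->M->O->N->dst has bottleneck 2 > 0.
Pushing 2 along it raises the flow to 3, so the given flow is not maximum.

No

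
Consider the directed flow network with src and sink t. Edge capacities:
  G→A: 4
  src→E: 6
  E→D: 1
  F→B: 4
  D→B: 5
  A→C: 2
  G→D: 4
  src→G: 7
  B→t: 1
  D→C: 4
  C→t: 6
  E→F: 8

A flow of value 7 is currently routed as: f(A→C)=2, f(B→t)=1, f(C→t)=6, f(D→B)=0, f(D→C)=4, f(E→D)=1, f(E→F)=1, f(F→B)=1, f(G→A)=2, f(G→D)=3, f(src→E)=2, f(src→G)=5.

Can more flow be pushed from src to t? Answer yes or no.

Residual reachable from src: {A, B, D, E, F, G, src}; t is not reachable.
Saturated cut: D→C, B→t, A→C with total capacity 7 = current flow value. Flow is maximum.

No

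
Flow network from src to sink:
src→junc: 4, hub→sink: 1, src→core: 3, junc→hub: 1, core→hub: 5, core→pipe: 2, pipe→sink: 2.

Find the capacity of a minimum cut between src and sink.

Max flow = 3 (via 2 augmenting paths).
In the residual at optimum, the set reachable from src is {core, hub, junc, src}.
Cut edges: core→pipe (cap 2), hub→sink (cap 1). Sum = 3.

3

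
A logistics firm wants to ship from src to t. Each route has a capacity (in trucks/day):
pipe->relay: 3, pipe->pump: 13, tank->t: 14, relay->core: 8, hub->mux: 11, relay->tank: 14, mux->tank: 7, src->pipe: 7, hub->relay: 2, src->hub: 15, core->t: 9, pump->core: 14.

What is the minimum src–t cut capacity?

Max flow = 16 (via 4 augmenting paths).
In the residual at optimum, the set reachable from src is {hub, mux, src}.
Cut edges: src->pipe (cap 7), hub->relay (cap 2), mux->tank (cap 7). Sum = 16.

16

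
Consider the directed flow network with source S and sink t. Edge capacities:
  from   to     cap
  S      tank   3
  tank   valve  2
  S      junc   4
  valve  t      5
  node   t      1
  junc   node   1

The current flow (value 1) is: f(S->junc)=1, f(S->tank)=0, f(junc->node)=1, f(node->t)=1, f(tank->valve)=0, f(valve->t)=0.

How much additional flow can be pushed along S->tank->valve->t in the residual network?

Residual capacities along the path: S->tank: 3, tank->valve: 2, valve->t: 5.
Minimum is 2.

2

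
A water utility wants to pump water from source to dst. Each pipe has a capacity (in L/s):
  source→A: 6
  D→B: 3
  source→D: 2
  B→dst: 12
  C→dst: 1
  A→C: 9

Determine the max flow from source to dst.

3

Augment source→D→B→dst: bottleneck 2. Total 2.
Augment source→A→C→dst: bottleneck 1. Total 3.
No augmenting path remains in the residual graph.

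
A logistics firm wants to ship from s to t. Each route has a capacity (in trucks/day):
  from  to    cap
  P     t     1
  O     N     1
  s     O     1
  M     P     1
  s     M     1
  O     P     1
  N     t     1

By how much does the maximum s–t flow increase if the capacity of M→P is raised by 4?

Original max flow = 2.
Edge M→P does not cross the min cut (source side {s}), so extra capacity there cannot help.
New max flow = 2. Increase = 0.

0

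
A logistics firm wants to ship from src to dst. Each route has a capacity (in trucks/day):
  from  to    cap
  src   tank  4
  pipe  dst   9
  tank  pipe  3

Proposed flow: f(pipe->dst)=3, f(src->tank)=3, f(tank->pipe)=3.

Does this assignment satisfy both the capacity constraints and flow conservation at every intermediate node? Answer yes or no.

Every edge has 0 ≤ f(e) ≤ cap(e).
At each intermediate node, inflow equals outflow.

Yes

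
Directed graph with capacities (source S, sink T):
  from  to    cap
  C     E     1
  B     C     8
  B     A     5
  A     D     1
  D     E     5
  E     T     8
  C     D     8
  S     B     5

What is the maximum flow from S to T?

5

Augment S->B->C->E->T: bottleneck 1. Total 1.
Augment S->B->C->D->E->T: bottleneck 4. Total 5.
No augmenting path remains in the residual graph.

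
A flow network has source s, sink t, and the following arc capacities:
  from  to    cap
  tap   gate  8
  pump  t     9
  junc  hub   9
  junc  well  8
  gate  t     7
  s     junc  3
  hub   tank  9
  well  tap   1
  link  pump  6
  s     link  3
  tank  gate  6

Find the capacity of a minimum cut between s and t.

6

Max flow = 6 (via 3 augmenting paths).
In the residual at optimum, the set reachable from s is {s}.
Cut edges: s→link (cap 3), s→junc (cap 3). Sum = 6.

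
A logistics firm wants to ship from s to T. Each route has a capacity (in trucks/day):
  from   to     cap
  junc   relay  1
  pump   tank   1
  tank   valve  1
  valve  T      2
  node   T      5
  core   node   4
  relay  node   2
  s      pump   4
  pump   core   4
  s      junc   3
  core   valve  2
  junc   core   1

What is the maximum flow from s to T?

Augment s->junc->relay->node->T: bottleneck 1. Total 1.
Augment s->junc->core->node->T: bottleneck 1. Total 2.
Augment s->pump->core->node->T: bottleneck 3. Total 5.
Augment s->pump->core->valve->T: bottleneck 1. Total 6.
No augmenting path remains in the residual graph.

6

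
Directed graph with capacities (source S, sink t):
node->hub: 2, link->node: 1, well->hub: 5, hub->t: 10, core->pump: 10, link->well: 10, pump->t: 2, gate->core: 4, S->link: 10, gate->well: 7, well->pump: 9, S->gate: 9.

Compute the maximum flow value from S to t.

Augment S->gate->core->pump->t: bottleneck 2. Total 2.
Augment S->gate->well->hub->t: bottleneck 5. Total 7.
Augment S->link->node->hub->t: bottleneck 1. Total 8.
No augmenting path remains in the residual graph.

8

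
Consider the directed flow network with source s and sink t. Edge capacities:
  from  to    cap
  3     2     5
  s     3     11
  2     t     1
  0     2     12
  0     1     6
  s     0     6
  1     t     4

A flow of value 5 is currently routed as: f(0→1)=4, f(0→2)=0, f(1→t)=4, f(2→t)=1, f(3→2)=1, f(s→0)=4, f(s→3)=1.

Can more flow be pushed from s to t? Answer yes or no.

Residual reachable from s: {0, 1, 2, 3, s}; t is not reachable.
Saturated cut: 2→t, 1→t with total capacity 5 = current flow value. Flow is maximum.

No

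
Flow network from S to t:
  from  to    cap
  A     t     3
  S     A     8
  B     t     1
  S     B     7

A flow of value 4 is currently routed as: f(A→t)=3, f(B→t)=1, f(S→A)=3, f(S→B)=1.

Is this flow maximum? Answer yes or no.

Residual reachable from S: {A, B, S}; t is not reachable.
Saturated cut: B→t, A→t with total capacity 4 = current flow value. Flow is maximum.

Yes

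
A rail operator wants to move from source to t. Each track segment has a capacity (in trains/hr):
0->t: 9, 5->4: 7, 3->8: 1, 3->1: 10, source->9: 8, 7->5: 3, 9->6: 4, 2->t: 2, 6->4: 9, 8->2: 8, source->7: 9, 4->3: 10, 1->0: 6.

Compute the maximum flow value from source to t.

Augment source->9->6->4->3->1->0->t: bottleneck 4. Total 4.
Augment source->7->5->4->3->1->0->t: bottleneck 2. Total 6.
Augment source->7->5->4->3->8->2->t: bottleneck 1. Total 7.
No augmenting path remains in the residual graph.

7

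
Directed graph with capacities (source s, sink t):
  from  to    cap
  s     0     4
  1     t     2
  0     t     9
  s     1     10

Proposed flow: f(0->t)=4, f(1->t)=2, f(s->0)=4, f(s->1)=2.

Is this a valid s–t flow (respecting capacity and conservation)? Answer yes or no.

Yes

Every edge has 0 ≤ f(e) ≤ cap(e).
At each intermediate node, inflow equals outflow.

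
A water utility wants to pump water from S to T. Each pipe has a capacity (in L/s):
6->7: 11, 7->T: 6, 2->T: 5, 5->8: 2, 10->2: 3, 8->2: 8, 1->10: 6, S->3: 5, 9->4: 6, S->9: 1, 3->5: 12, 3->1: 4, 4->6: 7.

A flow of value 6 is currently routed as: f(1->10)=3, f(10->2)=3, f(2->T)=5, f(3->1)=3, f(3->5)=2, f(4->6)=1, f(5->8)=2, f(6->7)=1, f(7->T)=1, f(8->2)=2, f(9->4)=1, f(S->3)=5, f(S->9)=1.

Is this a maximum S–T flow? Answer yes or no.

Residual reachable from S: {S}; T is not reachable.
Saturated cut: S->9, S->3 with total capacity 6 = current flow value. Flow is maximum.

Yes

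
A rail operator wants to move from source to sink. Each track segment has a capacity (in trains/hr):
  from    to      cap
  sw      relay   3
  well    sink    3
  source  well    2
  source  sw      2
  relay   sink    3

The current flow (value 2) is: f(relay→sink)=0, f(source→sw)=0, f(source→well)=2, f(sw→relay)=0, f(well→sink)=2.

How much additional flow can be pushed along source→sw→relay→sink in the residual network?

Residual capacities along the path: source→sw: 2, sw→relay: 3, relay→sink: 3.
Minimum is 2.

2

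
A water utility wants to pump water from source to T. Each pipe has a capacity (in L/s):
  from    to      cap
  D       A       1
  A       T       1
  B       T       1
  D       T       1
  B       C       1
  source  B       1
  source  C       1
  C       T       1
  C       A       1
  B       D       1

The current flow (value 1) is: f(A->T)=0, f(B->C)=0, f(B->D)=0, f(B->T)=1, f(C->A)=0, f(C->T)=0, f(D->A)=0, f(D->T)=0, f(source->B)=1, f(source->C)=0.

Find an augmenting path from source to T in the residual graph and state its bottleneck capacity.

Residual along source->C->T: source->C: 1, C->T: 1.
Bottleneck = min = 1.

source->C->T, bottleneck 1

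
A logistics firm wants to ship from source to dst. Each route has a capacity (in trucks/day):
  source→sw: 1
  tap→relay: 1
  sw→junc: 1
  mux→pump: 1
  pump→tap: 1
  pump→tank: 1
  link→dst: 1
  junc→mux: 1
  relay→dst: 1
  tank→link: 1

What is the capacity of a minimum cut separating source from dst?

Max flow = 1 (via 1 augmenting path).
In the residual at optimum, the set reachable from source is {source}.
Cut edges: source→sw (cap 1). Sum = 1.

1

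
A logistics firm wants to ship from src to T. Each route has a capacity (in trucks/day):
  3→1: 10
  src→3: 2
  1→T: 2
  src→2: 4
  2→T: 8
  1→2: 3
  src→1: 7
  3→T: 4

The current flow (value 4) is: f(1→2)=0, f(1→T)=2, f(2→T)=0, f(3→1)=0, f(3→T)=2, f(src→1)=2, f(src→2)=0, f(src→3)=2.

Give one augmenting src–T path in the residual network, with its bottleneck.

Residual along src→2→T: src→2: 4, 2→T: 8.
Bottleneck = min = 4.

src→2→T, bottleneck 4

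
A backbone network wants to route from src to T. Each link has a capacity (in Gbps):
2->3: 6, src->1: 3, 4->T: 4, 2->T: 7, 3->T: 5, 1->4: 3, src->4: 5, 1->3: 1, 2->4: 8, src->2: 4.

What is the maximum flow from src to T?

Augment src->2->T: bottleneck 4. Total 4.
Augment src->4->T: bottleneck 4. Total 8.
Augment src->1->3->T: bottleneck 1. Total 9.
No augmenting path remains in the residual graph.

9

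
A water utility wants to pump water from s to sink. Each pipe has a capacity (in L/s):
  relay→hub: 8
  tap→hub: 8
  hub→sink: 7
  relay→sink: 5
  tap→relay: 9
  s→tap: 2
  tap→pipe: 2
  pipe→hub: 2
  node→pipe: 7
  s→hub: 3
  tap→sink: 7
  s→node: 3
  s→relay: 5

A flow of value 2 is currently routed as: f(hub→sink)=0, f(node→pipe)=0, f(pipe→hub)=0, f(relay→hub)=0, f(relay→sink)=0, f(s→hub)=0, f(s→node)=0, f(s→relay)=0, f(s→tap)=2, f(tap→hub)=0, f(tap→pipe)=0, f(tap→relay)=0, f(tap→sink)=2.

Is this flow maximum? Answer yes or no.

No

Residual path s→relay→sink has bottleneck 5 > 0.
Pushing 5 along it raises the flow to 7, so the given flow is not maximum.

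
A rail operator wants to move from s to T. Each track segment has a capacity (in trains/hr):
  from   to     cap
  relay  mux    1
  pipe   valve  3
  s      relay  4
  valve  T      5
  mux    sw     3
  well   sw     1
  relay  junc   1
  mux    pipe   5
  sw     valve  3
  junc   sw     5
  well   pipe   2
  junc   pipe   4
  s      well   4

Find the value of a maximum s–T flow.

5

Augment s->well->pipe->valve->T: bottleneck 2. Total 2.
Augment s->well->sw->valve->T: bottleneck 1. Total 3.
Augment s->relay->junc->sw->valve->T: bottleneck 1. Total 4.
Augment s->relay->mux->pipe->valve->T: bottleneck 1. Total 5.
No augmenting path remains in the residual graph.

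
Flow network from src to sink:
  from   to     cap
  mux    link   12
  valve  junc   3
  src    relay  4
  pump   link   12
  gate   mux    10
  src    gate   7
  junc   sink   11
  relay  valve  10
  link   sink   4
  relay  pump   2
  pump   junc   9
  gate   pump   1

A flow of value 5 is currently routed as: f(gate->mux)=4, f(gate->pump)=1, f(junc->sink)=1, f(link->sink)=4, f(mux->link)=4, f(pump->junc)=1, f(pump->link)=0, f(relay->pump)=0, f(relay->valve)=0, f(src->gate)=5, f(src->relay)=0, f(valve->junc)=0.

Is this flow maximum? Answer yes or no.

No

Residual path src->relay->pump->junc->sink has bottleneck 2 > 0.
Pushing 2 along it raises the flow to 7, so the given flow is not maximum.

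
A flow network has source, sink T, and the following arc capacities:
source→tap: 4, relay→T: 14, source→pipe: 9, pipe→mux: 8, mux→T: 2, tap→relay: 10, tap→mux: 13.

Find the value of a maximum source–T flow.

Augment source→tap→relay→T: bottleneck 4. Total 4.
Augment source→pipe→mux→T: bottleneck 2. Total 6.
No augmenting path remains in the residual graph.

6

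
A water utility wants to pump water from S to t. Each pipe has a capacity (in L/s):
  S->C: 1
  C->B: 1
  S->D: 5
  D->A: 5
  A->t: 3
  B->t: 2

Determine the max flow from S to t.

4

Augment S->D->A->t: bottleneck 3. Total 3.
Augment S->C->B->t: bottleneck 1. Total 4.
No augmenting path remains in the residual graph.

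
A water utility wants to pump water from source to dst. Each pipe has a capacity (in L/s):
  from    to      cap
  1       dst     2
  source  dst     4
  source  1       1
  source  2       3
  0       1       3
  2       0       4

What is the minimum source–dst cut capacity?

6

Max flow = 6 (via 3 augmenting paths).
In the residual at optimum, the set reachable from source is {0, 1, 2, source}.
Cut edges: source→dst (cap 4), 1→dst (cap 2). Sum = 6.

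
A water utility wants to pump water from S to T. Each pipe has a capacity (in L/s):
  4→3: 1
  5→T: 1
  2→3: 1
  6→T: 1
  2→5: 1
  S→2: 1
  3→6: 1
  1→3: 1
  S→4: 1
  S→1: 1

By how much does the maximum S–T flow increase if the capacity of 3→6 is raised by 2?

0

Original max flow = 2.
Even with extra capacity on 3→6, another cut of capacity 2 remains binding.
New max flow = 2. Increase = 0.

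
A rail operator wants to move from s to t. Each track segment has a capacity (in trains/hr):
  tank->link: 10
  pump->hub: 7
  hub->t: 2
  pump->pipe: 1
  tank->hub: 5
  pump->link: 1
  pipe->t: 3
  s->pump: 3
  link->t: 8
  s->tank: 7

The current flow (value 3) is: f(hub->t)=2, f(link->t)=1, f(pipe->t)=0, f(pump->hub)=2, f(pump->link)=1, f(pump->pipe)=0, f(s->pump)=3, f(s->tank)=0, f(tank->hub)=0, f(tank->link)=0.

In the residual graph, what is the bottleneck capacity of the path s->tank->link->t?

7

Residual capacities along the path: s->tank: 7, tank->link: 10, link->t: 7.
Minimum is 7.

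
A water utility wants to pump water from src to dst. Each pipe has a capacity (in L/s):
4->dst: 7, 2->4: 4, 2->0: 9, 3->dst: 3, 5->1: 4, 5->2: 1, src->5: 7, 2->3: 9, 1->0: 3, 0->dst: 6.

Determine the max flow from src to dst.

4

Augment src->5->2->0->dst: bottleneck 1. Total 1.
Augment src->5->1->0->dst: bottleneck 3. Total 4.
No augmenting path remains in the residual graph.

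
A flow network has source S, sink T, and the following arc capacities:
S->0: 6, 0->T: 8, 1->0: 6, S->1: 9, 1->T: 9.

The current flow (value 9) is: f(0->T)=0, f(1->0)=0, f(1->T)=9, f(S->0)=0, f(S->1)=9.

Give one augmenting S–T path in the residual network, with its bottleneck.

Residual along S->0->T: S->0: 6, 0->T: 8.
Bottleneck = min = 6.

S->0->T, bottleneck 6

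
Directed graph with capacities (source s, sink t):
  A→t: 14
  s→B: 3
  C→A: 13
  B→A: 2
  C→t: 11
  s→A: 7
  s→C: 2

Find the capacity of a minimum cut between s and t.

Max flow = 11 (via 3 augmenting paths).
In the residual at optimum, the set reachable from s is {B, s}.
Cut edges: s→C (cap 2), s→A (cap 7), B→A (cap 2). Sum = 11.

11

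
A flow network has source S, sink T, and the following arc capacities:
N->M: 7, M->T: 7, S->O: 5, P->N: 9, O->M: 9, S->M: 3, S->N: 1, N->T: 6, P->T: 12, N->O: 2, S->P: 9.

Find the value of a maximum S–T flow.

Augment S->P->T: bottleneck 9. Total 9.
Augment S->N->T: bottleneck 1. Total 10.
Augment S->M->T: bottleneck 3. Total 13.
Augment S->O->M->T: bottleneck 4. Total 17.
No augmenting path remains in the residual graph.

17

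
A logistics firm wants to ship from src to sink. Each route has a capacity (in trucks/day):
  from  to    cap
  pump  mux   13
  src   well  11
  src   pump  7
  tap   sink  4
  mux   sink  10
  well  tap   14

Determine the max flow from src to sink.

Augment src->well->tap->sink: bottleneck 4. Total 4.
Augment src->pump->mux->sink: bottleneck 7. Total 11.
No augmenting path remains in the residual graph.

11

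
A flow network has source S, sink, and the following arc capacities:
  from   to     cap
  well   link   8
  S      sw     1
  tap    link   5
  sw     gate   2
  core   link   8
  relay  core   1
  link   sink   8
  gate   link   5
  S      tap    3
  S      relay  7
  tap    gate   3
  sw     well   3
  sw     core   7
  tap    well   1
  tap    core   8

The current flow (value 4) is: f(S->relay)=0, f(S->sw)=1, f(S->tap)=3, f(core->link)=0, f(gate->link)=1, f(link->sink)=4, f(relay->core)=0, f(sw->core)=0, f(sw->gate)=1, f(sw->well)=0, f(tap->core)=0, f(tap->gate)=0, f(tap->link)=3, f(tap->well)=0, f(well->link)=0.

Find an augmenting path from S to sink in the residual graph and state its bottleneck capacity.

Residual along S->relay->core->link->sink: S->relay: 7, relay->core: 1, core->link: 8, link->sink: 4.
Bottleneck = min = 1.

S->relay->core->link->sink, bottleneck 1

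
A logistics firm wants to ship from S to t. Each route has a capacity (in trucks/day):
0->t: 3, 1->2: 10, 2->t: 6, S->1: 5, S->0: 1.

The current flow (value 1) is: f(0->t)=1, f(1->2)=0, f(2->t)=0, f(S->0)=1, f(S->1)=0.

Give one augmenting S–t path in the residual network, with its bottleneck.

Residual along S->1->2->t: S->1: 5, 1->2: 10, 2->t: 6.
Bottleneck = min = 5.

S->1->2->t, bottleneck 5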